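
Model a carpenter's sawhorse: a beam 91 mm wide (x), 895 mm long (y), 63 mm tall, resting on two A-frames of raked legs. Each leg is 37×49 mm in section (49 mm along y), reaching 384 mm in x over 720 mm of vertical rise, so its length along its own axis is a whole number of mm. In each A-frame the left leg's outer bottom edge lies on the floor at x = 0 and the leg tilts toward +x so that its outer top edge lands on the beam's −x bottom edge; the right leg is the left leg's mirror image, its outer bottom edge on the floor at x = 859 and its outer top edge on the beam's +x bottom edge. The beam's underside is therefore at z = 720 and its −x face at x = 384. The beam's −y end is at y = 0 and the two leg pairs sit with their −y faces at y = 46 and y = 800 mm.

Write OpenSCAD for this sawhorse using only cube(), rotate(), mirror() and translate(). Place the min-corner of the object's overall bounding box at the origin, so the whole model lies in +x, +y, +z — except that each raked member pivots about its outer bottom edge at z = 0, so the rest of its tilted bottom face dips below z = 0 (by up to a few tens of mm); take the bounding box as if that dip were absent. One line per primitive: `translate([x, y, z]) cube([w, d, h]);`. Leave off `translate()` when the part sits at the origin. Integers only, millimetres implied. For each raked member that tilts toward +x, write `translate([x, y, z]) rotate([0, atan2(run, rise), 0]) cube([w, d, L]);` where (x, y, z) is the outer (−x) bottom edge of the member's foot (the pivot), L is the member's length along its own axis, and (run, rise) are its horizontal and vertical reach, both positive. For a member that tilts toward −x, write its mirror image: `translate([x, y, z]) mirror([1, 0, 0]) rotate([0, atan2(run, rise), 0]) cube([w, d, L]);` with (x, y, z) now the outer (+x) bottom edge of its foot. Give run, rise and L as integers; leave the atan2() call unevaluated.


translate([384, 0, 720]) cube([91, 895, 63]);
translate([0, 46, 0]) rotate([0, atan2(384, 720), 0]) cube([37, 49, 816]);
translate([859, 46, 0]) mirror([1, 0, 0]) rotate([0, atan2(384, 720), 0]) cube([37, 49, 816]);
translate([0, 800, 0]) rotate([0, atan2(384, 720), 0]) cube([37, 49, 816]);
translate([859, 800, 0]) mirror([1, 0, 0]) rotate([0, atan2(384, 720), 0]) cube([37, 49, 816]);


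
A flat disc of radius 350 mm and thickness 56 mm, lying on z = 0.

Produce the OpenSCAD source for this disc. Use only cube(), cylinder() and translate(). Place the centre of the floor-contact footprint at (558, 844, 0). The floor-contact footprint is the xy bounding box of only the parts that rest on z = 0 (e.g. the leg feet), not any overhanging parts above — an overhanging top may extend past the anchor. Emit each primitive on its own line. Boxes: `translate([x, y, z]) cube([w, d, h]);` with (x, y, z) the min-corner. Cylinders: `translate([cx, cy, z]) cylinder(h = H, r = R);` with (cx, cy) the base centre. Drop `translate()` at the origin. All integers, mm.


translate([558, 844, 0]) cylinder(h = 56, r = 350);


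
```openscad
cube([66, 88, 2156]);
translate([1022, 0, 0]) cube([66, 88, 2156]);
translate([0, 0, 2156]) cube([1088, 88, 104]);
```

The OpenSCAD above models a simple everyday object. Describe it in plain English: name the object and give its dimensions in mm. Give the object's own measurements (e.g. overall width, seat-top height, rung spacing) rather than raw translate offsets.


A door frame. The clear opening is 956 mm wide and 2156 mm high. Two 66 mm wide jambs, 88 mm deep, stand either side of the opening from the floor to the top of the opening. A 104 mm thick head sits across the top of both jambs, spanning the full outside width of the frame.


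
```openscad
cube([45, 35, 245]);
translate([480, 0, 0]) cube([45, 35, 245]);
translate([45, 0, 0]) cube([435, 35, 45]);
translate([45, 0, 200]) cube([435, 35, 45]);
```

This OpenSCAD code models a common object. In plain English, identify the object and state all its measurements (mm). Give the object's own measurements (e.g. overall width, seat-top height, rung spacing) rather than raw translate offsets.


A rectangular picture frame lying in the x–z plane (depth along y). The opening is 435 mm wide (x) by 155 mm tall (z), surrounded by a border 45 mm wide on all four sides. The frame is 35 mm deep and is made of two full-height vertical stiles with two horizontal rails fitted between them.


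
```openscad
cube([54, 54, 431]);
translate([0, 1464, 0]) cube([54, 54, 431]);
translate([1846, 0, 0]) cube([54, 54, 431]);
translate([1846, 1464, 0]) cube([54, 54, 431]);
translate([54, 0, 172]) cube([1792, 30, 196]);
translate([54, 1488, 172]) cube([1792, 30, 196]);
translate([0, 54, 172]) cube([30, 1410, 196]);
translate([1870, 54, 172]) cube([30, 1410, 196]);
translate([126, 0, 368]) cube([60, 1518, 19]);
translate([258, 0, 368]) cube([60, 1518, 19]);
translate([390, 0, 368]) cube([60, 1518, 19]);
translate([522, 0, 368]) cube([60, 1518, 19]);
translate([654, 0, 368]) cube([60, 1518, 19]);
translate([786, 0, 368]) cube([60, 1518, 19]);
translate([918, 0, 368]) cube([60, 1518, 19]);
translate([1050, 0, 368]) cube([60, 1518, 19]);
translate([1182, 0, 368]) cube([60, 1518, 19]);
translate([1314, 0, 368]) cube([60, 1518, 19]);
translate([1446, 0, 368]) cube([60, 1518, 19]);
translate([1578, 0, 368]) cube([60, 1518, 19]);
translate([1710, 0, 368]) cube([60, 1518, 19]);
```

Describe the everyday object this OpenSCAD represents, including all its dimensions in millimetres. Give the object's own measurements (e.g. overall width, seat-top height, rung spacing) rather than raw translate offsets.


A bed frame 1900 mm long (x) by 1518 mm wide (y). Four 54×54 mm corner posts, 431 mm tall, at the corners of the footprint. Four rails of 30 mm thickness and 196 mm height run between adjacent posts with their undersides at z = 172 mm, their outer faces flush with the outside of the frame (the two x-running rails run between the posts' inner faces; the two y-running rails run between the posts' inner faces). 13 slats, each 60 mm wide (x) and 19 mm thick, lie across the top of the two x-running rails, running the full 1518 mm width of the frame in y; along x they sit between the end posts with a 72 mm gap after the −x posts and between neighbouring slats, leaving 76 mm before the +x posts.


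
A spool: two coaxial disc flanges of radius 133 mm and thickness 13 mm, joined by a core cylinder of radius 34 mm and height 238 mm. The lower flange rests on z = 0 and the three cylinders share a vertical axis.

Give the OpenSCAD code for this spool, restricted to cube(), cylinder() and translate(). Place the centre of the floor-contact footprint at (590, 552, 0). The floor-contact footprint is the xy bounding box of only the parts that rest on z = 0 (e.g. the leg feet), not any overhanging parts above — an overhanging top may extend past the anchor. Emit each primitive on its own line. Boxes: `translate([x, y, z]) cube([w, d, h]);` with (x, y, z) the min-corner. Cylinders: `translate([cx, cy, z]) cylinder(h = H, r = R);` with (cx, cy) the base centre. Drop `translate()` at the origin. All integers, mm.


translate([590, 552, 0]) cylinder(h = 13, r = 133);
translate([590, 552, 13]) cylinder(h = 238, r = 34);
translate([590, 552, 251]) cylinder(h = 13, r = 133);


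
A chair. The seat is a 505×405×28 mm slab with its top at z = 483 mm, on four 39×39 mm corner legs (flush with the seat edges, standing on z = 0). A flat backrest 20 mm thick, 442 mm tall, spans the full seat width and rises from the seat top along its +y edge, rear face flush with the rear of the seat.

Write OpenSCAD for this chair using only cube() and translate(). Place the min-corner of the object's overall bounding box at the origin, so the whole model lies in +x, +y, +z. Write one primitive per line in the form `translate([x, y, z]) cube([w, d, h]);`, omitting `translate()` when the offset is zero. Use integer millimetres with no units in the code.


// leg_h = 483 - 28 = 455
translate([0, 0, 455]) cube([505, 405, 28]);
cube([39, 39, 455]);
translate([466, 0, 0]) cube([39, 39, 455]);
translate([0, 366, 0]) cube([39, 39, 455]);
translate([466, 366, 0]) cube([39, 39, 455]);
translate([0, 385, 483]) cube([505, 20, 442]);


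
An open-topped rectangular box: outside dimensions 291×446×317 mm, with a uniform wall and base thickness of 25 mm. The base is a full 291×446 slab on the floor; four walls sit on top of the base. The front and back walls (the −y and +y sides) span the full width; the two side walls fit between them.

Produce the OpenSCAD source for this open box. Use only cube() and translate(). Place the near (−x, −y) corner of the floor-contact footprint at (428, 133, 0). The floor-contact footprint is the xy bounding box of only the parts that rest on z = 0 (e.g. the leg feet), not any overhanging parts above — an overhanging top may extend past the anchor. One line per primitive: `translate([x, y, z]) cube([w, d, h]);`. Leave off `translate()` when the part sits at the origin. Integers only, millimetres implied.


translate([428, 133, 0]) cube([291, 446, 25]);
translate([428, 133, 25]) cube([291, 25, 292]);
translate([428, 554, 25]) cube([291, 25, 292]);
translate([428, 158, 25]) cube([25, 396, 292]);
translate([694, 158, 25]) cube([25, 396, 292]);


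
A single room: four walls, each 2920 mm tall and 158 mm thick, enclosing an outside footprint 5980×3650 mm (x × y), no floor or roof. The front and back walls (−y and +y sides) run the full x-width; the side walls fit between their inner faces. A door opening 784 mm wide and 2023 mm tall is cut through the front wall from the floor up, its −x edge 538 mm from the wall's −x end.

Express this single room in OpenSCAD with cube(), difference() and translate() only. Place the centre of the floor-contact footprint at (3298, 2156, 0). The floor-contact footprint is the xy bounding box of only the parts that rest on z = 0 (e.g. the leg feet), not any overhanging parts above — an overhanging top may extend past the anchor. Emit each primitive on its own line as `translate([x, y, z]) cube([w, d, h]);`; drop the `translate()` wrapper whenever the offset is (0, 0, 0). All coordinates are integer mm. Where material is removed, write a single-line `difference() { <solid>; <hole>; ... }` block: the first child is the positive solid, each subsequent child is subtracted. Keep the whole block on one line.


difference() { translate([308, 331, 0]) cube([5980, 158, 2920]); translate([846, 331, 0]) cube([784, 158, 2023]); }
translate([308, 3823, 0]) cube([5980, 158, 2920]);
translate([308, 489, 0]) cube([158, 3334, 2920]);
translate([6130, 489, 0]) cube([158, 3334, 2920]);


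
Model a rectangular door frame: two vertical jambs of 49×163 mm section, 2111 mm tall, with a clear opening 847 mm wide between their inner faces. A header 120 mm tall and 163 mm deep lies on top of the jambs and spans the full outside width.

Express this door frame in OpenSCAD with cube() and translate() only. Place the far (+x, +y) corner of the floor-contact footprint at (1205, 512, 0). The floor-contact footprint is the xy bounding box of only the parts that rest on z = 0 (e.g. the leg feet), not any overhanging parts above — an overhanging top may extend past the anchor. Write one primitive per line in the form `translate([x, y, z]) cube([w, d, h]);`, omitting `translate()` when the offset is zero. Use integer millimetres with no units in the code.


translate([260, 349, 0]) cube([49, 163, 2111]);
translate([1156, 349, 0]) cube([49, 163, 2111]);
translate([260, 349, 2111]) cube([945, 163, 120]);


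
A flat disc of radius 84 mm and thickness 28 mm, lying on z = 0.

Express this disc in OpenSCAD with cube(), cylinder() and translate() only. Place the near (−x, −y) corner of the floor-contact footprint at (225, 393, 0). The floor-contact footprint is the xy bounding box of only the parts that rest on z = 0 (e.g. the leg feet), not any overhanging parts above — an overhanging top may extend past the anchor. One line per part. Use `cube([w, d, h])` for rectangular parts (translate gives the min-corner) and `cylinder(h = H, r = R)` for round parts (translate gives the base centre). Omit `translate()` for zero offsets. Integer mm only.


translate([309, 477, 0]) cylinder(h = 28, r = 84);


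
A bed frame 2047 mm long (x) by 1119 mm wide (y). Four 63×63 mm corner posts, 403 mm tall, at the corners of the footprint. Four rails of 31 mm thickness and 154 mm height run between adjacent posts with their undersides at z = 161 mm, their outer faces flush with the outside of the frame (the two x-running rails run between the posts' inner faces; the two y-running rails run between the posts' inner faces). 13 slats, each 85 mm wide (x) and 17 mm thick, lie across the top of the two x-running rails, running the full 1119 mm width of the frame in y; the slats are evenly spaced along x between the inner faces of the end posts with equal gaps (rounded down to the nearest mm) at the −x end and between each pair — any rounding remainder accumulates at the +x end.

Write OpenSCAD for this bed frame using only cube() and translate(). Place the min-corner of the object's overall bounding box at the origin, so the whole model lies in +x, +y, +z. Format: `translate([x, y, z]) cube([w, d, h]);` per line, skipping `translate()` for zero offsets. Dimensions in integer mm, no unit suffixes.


cube([63, 63, 403]);
translate([0, 1056, 0]) cube([63, 63, 403]);
translate([1984, 0, 0]) cube([63, 63, 403]);
translate([1984, 1056, 0]) cube([63, 63, 403]);
translate([63, 0, 161]) cube([1921, 31, 154]);
translate([63, 1088, 161]) cube([1921, 31, 154]);
translate([0, 63, 161]) cube([31, 993, 154]);
translate([2016, 63, 161]) cube([31, 993, 154]);
translate([121, 0, 315]) cube([85, 1119, 17]);
translate([264, 0, 315]) cube([85, 1119, 17]);
translate([407, 0, 315]) cube([85, 1119, 17]);
translate([550, 0, 315]) cube([85, 1119, 17]);
translate([693, 0, 315]) cube([85, 1119, 17]);
translate([836, 0, 315]) cube([85, 1119, 17]);
translate([979, 0, 315]) cube([85, 1119, 17]);
translate([1122, 0, 315]) cube([85, 1119, 17]);
translate([1265, 0, 315]) cube([85, 1119, 17]);
translate([1408, 0, 315]) cube([85, 1119, 17]);
translate([1551, 0, 315]) cube([85, 1119, 17]);
translate([1694, 0, 315]) cube([85, 1119, 17]);
translate([1837, 0, 315]) cube([85, 1119, 17]);


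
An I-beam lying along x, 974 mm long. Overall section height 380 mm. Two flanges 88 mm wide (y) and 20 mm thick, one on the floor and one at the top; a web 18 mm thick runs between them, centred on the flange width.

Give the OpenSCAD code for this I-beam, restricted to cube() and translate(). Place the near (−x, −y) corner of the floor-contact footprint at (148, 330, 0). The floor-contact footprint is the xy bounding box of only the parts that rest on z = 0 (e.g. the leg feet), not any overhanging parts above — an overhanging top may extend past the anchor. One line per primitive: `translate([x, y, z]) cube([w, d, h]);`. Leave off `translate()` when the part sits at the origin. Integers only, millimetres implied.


translate([148, 330, 0]) cube([974, 88, 20]);
translate([148, 365, 20]) cube([974, 18, 340]);
translate([148, 330, 360]) cube([974, 88, 20]);


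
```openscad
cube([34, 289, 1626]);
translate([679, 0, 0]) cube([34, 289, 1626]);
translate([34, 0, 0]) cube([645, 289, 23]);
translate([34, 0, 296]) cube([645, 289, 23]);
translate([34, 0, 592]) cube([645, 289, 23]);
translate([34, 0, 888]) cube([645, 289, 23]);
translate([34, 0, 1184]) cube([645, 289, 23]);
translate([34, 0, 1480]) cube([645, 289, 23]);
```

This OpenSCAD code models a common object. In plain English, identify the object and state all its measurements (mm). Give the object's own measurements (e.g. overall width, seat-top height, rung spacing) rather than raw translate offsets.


An open bookshelf. Two side panels, each 34 mm thick, 289 mm deep and 1626 mm tall, stand 713 mm apart (outside-to-outside). Between them sit 6 shelves, each 23 mm thick and 289 mm deep, spanning the full gap between the sides. The bottom shelf rests on the floor (its underside at z = 0) and the clear gap between one shelf's top and the next shelf's underside is 273 mm.


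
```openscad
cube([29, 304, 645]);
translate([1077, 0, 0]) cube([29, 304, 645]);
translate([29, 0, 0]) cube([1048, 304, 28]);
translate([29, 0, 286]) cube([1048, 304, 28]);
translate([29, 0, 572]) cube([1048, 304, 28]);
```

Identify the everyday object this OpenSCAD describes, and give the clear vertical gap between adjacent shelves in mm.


A bookshelf. The clear shelf gap is 258 mm.

Two tall side panels with 3 horizontal boards between them — a bookshelf. The first two shelf undersides are at z = 0 and z = 286; with shelf thickness 28, the clear gap is 286 − 0 − 28 = 258 mm.


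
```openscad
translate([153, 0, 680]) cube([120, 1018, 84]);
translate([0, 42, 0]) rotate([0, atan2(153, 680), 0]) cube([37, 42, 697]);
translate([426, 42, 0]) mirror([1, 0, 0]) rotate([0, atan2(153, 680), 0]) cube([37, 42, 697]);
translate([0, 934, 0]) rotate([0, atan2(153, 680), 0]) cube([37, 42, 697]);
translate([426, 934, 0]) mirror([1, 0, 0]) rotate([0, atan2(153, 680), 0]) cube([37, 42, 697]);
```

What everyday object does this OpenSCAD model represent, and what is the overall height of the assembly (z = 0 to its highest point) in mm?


A sawhorse. The overall height is 764 mm.

A beam across two mirrored pairs of raked legs — a sawhorse. The beam's underside is at z = 680 (matching the legs' vertical rise in atan2(153, 680)) and the beam is 84 mm tall, so its top is at 680 + 84 = 764 mm. The raked legs top out at the beam's underside, so that is the highest point.


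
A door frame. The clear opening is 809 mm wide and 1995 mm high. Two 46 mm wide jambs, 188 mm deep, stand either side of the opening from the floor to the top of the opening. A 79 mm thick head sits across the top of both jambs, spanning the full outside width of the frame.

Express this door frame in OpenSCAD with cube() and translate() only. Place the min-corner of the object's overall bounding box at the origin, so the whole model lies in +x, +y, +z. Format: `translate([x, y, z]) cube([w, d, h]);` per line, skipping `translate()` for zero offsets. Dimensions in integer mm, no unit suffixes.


cube([46, 188, 1995]);
translate([855, 0, 0]) cube([46, 188, 1995]);
translate([0, 0, 1995]) cube([901, 188, 79]);


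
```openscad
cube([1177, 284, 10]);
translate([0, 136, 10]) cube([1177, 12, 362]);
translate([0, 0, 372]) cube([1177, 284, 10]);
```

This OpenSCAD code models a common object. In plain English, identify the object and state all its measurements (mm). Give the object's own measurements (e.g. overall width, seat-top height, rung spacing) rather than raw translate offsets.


An I-beam lying along x, 1177 mm long. Overall section height 382 mm. Two flanges 284 mm wide (y) and 10 mm thick, one on the floor and one at the top; a web 12 mm thick runs between them, centred on the flange width.


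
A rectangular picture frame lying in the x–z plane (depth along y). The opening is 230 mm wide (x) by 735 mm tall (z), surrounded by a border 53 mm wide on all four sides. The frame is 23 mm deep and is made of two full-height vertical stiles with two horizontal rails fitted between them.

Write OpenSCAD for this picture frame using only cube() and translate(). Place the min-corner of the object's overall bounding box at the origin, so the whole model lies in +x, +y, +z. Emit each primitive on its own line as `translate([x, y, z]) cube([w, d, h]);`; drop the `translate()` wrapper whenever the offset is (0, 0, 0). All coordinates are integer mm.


cube([53, 23, 841]);
translate([283, 0, 0]) cube([53, 23, 841]);
translate([53, 0, 0]) cube([230, 23, 53]);
translate([53, 0, 788]) cube([230, 23, 53]);


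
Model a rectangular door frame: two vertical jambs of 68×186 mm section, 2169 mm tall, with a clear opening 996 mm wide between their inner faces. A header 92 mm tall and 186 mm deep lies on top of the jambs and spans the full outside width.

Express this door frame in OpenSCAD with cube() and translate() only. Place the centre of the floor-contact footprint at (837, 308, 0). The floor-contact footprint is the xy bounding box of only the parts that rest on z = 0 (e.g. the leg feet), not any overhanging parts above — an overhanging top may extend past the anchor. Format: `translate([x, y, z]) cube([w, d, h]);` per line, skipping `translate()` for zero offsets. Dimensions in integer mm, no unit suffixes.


translate([271, 215, 0]) cube([68, 186, 2169]);
translate([1335, 215, 0]) cube([68, 186, 2169]);
translate([271, 215, 2169]) cube([1132, 186, 92]);


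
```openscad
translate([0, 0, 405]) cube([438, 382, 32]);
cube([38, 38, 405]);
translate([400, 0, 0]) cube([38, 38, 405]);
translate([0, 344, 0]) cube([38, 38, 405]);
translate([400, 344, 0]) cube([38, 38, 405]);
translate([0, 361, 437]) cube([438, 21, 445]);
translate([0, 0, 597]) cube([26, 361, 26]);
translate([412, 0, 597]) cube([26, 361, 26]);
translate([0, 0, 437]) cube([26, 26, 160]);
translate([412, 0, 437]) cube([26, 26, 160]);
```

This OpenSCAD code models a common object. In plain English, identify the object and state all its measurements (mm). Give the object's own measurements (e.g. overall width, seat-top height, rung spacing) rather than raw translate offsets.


A chair. The seat is a 438×382×32 mm slab with its top at z = 437 mm, on four 38×38 mm corner legs (flush with the seat edges, standing on z = 0). A flat backrest 21 mm thick, 445 mm tall, spans the full seat width and rises from the seat top along its +y edge, rear face flush with the rear of the seat. Two armrests of 26×26 mm section run along each side from the seat's front edge to the front of the backrest, top faces 186 mm above the seat top and outer faces flush with the seat's x-edges; a 26×26 mm post under the front of each armrest stands on the seat at the front corner.


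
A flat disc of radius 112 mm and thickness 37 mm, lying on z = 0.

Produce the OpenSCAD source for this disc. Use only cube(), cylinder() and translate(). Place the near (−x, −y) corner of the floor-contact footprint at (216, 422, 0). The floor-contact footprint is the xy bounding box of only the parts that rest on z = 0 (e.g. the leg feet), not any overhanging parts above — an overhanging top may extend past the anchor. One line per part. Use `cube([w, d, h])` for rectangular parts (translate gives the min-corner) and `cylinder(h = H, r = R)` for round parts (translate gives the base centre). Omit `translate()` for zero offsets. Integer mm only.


translate([328, 534, 0]) cylinder(h = 37, r = 112);


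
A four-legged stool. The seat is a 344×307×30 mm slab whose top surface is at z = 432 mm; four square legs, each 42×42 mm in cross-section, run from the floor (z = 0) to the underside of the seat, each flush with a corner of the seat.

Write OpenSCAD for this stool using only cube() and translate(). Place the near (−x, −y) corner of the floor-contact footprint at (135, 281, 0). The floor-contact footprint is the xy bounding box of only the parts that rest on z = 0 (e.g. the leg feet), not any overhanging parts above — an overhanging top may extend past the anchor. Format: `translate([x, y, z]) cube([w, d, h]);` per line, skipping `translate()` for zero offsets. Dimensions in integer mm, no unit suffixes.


translate([135, 281, 402]) cube([344, 307, 30]);
translate([135, 281, 0]) cube([42, 42, 402]);
translate([437, 281, 0]) cube([42, 42, 402]);
translate([135, 546, 0]) cube([42, 42, 402]);
translate([437, 546, 0]) cube([42, 42, 402]);


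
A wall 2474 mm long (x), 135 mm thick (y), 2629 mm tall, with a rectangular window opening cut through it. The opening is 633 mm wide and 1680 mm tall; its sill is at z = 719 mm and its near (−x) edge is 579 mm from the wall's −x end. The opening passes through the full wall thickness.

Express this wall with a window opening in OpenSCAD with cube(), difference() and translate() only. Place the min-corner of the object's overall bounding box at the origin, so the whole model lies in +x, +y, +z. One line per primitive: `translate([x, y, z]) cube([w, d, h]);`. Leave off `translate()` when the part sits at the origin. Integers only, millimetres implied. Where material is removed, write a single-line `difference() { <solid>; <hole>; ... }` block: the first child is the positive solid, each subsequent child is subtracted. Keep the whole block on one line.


difference() { cube([2474, 135, 2629]); translate([579, 0, 719]) cube([633, 135, 1680]); }


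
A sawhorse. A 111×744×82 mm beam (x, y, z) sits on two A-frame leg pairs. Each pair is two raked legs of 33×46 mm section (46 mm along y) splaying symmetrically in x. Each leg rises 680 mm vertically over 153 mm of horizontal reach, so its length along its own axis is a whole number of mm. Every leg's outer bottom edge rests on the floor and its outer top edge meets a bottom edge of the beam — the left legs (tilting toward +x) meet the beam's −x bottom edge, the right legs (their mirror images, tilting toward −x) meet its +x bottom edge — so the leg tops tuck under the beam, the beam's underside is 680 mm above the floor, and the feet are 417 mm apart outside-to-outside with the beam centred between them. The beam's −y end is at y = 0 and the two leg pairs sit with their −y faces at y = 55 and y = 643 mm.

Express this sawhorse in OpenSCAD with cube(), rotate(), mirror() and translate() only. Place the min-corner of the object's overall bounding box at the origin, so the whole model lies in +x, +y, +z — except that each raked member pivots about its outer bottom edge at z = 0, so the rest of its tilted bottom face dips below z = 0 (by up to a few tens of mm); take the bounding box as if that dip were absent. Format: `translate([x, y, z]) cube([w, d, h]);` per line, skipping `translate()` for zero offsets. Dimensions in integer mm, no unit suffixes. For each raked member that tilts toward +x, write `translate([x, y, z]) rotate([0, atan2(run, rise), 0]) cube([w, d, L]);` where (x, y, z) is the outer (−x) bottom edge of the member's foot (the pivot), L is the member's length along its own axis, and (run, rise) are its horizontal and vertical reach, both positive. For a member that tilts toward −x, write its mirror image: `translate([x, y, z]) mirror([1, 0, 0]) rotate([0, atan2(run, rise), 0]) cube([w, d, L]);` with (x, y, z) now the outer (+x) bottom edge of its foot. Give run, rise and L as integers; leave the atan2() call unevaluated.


// leg length = √(153² + 680²) = 697
// right-leg outer foot x = 2·153 + 111 = 417
// beam min-corner = (153, 0, 680)
translate([153, 0, 680]) cube([111, 744, 82]);
translate([0, 55, 0]) rotate([0, atan2(153, 680), 0]) cube([33, 46, 697]);
translate([417, 55, 0]) mirror([1, 0, 0]) rotate([0, atan2(153, 680), 0]) cube([33, 46, 697]);
translate([0, 643, 0]) rotate([0, atan2(153, 680), 0]) cube([33, 46, 697]);
translate([417, 643, 0]) mirror([1, 0, 0]) rotate([0, atan2(153, 680), 0]) cube([33, 46, 697]);


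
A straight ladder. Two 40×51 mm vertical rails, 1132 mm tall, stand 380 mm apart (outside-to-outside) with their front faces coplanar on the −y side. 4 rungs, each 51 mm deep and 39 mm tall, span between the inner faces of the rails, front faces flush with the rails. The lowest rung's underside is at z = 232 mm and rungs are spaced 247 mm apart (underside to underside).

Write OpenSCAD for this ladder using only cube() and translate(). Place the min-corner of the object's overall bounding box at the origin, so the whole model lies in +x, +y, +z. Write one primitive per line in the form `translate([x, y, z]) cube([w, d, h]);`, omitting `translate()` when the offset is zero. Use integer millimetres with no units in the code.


// rung span = 380 - 2*40 = 300
// rung[k] z = 232 + k*247
cube([40, 51, 1132]);
translate([340, 0, 0]) cube([40, 51, 1132]);
translate([40, 0, 232]) cube([300, 51, 39]);
translate([40, 0, 479]) cube([300, 51, 39]);
translate([40, 0, 726]) cube([300, 51, 39]);
translate([40, 0, 973]) cube([300, 51, 39]);


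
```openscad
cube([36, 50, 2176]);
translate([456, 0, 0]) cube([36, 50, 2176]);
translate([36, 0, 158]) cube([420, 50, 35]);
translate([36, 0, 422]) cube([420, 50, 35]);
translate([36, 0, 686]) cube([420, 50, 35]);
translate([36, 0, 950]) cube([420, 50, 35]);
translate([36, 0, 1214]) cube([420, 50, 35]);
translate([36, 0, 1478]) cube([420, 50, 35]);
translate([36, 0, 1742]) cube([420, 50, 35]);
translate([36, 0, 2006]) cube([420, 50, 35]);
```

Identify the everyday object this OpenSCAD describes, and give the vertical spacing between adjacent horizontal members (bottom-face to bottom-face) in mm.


A ladder. The rung spacing is 264 mm.

Two tall 36×50 posts with 8 short bars between them — a ladder. Adjacent rungs sit at z = 158 and z = 422, so the spacing is 422 − 158 = 264 mm.


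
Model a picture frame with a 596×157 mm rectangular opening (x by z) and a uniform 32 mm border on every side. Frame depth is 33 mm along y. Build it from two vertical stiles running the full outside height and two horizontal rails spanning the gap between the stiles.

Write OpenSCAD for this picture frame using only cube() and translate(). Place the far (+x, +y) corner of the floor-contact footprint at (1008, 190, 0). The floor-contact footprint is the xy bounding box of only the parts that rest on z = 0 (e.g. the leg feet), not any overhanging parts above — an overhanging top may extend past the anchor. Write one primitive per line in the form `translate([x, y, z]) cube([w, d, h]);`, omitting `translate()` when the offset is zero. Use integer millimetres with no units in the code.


translate([348, 157, 0]) cube([32, 33, 221]);
translate([976, 157, 0]) cube([32, 33, 221]);
translate([380, 157, 0]) cube([596, 33, 32]);
translate([380, 157, 189]) cube([596, 33, 32]);


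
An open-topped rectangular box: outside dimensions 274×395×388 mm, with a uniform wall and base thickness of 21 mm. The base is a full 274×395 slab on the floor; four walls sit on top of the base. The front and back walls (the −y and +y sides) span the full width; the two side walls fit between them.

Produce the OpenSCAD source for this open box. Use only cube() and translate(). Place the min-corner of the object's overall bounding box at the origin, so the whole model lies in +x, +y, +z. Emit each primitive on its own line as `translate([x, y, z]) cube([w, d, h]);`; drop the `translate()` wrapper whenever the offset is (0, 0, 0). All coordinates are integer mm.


cube([274, 395, 21]);
translate([0, 0, 21]) cube([274, 21, 367]);
translate([0, 374, 21]) cube([274, 21, 367]);
translate([0, 21, 21]) cube([21, 353, 367]);
translate([253, 21, 21]) cube([21, 353, 367]);


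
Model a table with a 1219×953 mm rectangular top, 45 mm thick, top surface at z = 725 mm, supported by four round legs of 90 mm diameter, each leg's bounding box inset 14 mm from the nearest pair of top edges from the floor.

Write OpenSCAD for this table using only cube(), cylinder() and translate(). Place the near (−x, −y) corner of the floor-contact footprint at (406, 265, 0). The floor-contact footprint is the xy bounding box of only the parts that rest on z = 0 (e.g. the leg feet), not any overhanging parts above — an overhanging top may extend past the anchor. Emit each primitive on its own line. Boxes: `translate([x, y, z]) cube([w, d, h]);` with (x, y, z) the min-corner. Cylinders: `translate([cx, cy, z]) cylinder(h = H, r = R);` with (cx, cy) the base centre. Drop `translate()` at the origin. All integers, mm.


// leg_h = 725 - 45 = 680
translate([392, 251, 680]) cube([1219, 953, 45]);
translate([451, 310, 0]) cylinder(h = 680, r = 45);
translate([1552, 310, 0]) cylinder(h = 680, r = 45);
translate([451, 1145, 0]) cylinder(h = 680, r = 45);
translate([1552, 1145, 0]) cylinder(h = 680, r = 45);


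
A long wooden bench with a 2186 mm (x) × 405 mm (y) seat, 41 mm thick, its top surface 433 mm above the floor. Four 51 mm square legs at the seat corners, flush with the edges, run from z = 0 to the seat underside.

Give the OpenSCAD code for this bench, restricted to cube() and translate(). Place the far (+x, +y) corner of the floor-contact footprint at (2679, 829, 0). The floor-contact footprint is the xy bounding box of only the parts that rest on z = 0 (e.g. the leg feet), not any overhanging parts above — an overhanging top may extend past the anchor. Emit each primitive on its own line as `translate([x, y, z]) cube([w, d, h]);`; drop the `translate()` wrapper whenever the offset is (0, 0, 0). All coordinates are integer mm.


translate([493, 424, 392]) cube([2186, 405, 41]);
translate([493, 424, 0]) cube([51, 51, 392]);
translate([493, 778, 0]) cube([51, 51, 392]);
translate([2628, 424, 0]) cube([51, 51, 392]);
translate([2628, 778, 0]) cube([51, 51, 392]);


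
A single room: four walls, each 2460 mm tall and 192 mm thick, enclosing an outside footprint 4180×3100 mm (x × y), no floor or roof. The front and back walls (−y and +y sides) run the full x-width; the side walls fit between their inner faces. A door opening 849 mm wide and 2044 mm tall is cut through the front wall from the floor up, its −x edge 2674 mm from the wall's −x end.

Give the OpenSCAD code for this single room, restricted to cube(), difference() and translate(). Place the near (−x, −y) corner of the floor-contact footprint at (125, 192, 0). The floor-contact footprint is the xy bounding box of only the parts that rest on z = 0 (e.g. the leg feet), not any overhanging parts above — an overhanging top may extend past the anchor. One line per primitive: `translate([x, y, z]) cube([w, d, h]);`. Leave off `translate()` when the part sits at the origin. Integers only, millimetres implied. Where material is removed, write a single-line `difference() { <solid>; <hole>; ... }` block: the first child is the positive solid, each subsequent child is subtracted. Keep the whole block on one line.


difference() { translate([125, 192, 0]) cube([4180, 192, 2460]); translate([2799, 192, 0]) cube([849, 192, 2044]); }
translate([125, 3100, 0]) cube([4180, 192, 2460]);
translate([125, 384, 0]) cube([192, 2716, 2460]);
translate([4113, 384, 0]) cube([192, 2716, 2460]);


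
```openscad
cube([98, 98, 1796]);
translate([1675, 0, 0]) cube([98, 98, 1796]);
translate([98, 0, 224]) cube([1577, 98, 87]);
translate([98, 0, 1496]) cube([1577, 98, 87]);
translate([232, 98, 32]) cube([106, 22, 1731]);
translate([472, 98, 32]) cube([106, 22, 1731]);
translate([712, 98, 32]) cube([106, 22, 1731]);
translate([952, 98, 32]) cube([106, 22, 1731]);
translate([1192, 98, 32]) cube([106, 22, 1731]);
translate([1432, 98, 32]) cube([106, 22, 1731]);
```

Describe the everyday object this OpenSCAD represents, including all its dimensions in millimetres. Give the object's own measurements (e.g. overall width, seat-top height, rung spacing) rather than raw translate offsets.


A fence section. Two 98×98 mm posts, 1796 mm tall, stand on the floor with a clear span of 1577 mm between their inner faces. Two horizontal rails of 98×87 mm section span the gap between the posts with their undersides at z = 224 mm and z = 1496 mm, flush with the posts' −y face. 6 pickets, each 106 mm wide, 22 mm thick and 1731 mm tall, are fixed to the +y face of the rails with their bottoms at z = 32 mm, spaced across the span with a 134 mm gap after the −x post and between neighbouring pickets, with 137 mm left before the +x post.


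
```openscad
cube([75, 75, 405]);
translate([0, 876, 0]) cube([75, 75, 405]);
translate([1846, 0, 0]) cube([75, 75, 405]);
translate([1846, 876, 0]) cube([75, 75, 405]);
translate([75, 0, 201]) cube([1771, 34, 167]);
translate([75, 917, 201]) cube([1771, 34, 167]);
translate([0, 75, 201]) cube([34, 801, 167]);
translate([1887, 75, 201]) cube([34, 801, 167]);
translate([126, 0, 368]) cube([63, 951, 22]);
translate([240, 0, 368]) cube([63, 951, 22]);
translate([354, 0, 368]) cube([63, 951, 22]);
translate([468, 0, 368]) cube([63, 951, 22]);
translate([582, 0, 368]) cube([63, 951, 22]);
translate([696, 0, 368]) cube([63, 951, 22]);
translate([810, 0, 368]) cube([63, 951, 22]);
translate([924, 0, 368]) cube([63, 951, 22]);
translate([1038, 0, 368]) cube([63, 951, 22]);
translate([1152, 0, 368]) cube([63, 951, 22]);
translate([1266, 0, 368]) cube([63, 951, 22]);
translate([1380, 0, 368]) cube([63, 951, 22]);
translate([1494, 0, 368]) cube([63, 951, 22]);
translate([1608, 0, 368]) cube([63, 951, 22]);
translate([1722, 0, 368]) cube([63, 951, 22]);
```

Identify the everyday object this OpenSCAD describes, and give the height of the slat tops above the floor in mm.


A bed frame. The slat-top height is 390 mm.

Four posts, four rails, and a row of slats — a bed frame. Slats sit on the rails at z = 201 + 167 = 368; with slat thickness 22, the top is 390 mm.


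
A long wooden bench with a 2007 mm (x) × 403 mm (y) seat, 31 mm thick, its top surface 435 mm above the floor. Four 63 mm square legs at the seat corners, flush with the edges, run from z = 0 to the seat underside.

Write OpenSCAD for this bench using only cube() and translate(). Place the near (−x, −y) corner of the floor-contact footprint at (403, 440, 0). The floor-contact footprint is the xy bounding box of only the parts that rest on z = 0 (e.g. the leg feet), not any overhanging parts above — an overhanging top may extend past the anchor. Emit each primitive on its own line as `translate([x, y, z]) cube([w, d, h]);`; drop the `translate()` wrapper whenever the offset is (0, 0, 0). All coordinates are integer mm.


translate([403, 440, 404]) cube([2007, 403, 31]);
translate([403, 440, 0]) cube([63, 63, 404]);
translate([403, 780, 0]) cube([63, 63, 404]);
translate([2347, 440, 0]) cube([63, 63, 404]);
translate([2347, 780, 0]) cube([63, 63, 404]);


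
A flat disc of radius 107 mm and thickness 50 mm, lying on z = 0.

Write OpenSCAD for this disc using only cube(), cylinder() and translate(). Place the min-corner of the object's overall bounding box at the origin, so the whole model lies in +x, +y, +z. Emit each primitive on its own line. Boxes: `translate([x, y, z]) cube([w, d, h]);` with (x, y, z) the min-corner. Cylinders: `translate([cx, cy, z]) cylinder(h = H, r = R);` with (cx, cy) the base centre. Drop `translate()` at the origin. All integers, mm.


translate([107, 107, 0]) cylinder(h = 50, r = 107);


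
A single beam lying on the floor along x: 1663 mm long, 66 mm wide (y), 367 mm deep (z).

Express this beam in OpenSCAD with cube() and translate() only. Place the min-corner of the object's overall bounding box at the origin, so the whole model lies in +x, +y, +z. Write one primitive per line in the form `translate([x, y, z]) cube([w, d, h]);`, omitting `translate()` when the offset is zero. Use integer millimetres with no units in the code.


cube([1663, 66, 367]);


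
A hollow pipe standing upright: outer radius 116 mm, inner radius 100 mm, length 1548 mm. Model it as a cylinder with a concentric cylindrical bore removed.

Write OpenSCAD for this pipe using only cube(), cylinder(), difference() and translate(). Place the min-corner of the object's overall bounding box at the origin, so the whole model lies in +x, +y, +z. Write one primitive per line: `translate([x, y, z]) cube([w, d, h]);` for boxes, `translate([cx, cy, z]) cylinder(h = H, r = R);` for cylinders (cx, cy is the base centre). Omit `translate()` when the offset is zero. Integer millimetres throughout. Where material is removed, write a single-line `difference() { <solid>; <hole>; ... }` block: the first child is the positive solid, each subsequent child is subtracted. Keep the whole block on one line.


difference() { translate([116, 116, 0]) cylinder(h = 1548, r = 116); translate([116, 116, 0]) cylinder(h = 1548, r = 100); }


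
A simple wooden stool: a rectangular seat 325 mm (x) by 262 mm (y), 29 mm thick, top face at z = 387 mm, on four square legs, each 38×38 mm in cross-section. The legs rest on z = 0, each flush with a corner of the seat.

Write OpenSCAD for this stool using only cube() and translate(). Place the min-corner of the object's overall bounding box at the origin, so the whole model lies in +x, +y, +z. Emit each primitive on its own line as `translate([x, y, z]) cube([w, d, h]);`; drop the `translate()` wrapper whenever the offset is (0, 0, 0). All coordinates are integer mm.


translate([0, 0, 358]) cube([325, 262, 29]);
cube([38, 38, 358]);
translate([287, 0, 0]) cube([38, 38, 358]);
translate([0, 224, 0]) cube([38, 38, 358]);
translate([287, 224, 0]) cube([38, 38, 358]);
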